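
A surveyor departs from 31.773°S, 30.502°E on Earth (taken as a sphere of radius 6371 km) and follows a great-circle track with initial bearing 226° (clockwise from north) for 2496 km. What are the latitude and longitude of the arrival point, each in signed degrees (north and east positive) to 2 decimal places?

-45.41°, 7.47°

Angular distance δ = d/R = 2496/6371 = 0.39178 rad; initial bearing θ = 3.9444 rad.
sin φ₂ = sin φ₁ cos δ + cos φ₁ sin δ cos θ = (-0.5266)(0.9242) + (0.8501)(0.3818)(-0.6947) = -0.7122, so φ₂ = -45.41°.
Δλ = atan2(sin θ sin δ cos φ₁, cos δ − sin φ₁ sin φ₂) = atan2(-0.2335, 0.5492) = -23.032°.
λ₂ = 30.502° − 23.032° = 7.47°.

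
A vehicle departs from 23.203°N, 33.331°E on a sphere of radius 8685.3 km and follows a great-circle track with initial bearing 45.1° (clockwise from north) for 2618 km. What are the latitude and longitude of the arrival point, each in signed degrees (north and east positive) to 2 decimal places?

Angular distance δ = d/R = 2618/8685.3 = 0.30143 rad; initial bearing θ = 0.7871 rad.
sin φ₂ = sin φ₁ cos δ + cos φ₁ sin δ cos θ = (0.3940)(0.9549) + (0.9191)(0.2969)(0.7059) = 0.5688, so φ₂ = 34.67°.
Δλ = atan2(sin θ sin δ cos φ₁, cos δ − sin φ₁ sin φ₂) = atan2(0.1933, 0.7308) = 14.815°.
λ₂ = 33.331° + 14.815° = 48.15°.

34.67°, 48.15°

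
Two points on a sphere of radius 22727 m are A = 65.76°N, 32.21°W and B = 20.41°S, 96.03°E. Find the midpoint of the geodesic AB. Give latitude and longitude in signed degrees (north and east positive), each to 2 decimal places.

Central angle δ = 2.1605 rad. Interpolating on the sphere with fraction f = 0.5:
P = [sin((1−f)δ)·A + sin(fδ)·B] / sin δ = 1.0614·A + 1.0614·B in Cartesian coordinates,
giving P = (0.2642, 0.7570, 0.5977), i.e. latitude 36.70°, longitude 70.76°.

36.70°, 70.76°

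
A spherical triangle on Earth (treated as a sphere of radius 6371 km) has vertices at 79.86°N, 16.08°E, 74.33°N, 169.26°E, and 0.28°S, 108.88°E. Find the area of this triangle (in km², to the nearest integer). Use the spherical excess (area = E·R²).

Side lengths (central angles): a = 1.4417, b = 1.5842, c = 0.4386 rad; semiperimeter s = 1.7322.
By l'Huilier's theorem, tan(E/4) = √[tan(s/2) tan((s−a)/2) tan((s−b)/2) tan((s−c)/2)], giving spherical excess E = 0.3914 rad.
Area = E·R² = 0.3914 × (6371)² ≈ 15885121 km².

15885121 km²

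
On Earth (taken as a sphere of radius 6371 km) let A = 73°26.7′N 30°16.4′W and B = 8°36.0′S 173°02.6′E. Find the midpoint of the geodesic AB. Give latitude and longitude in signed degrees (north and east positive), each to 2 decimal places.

47.71°, -178.14°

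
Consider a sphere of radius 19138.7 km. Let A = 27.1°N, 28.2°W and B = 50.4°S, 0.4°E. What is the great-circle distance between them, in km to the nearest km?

27235 km

With latitudes φ₁ = 27.100°, φ₂ = -50.400° and longitude difference Δλ = 28.600°:
Haversine: a = sin²(Δφ/2) + cos φ₁ cos φ₂ sin²(Δλ/2) = 0.3918 + (0.8902)(0.6374)(0.0610) = 0.42640.
Central angle c = 2·arcsin(√a) = 1.42306 rad.
Distance = R·c = 19138.7 × 1.4231 ≈ 27235 km.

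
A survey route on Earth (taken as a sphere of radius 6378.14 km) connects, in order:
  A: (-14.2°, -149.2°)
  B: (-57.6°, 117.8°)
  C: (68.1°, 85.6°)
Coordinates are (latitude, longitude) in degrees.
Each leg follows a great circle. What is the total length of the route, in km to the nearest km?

23103 km

Leg A→B: central angle 1.3899 rad, distance 8864.8 km.
Leg B→C: central angle 2.2323 rad, distance 14237.7 km.
Total: 8864.8 + 14237.7 ≈ 23103 km.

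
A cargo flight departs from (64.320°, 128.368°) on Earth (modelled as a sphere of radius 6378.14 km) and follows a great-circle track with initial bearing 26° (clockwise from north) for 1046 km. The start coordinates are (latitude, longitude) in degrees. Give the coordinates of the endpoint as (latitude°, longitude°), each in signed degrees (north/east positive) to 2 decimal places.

Angular distance δ = d/R = 1046/6378.14 = 0.16400 rad; initial bearing θ = 0.4538 rad.
sin φ₂ = sin φ₁ cos δ + cos φ₁ sin δ cos θ = (0.9012)(0.9866) + (0.4333)(0.1633)(0.8988) = 0.9527, so φ₂ = 72.31°.
Δλ = atan2(sin θ sin δ cos φ₁, cos δ − sin φ₁ sin φ₂) = atan2(0.0310, 0.1280) = 13.624°.
λ₂ = 128.368° + 13.624° = 141.99°.

72.31°, 141.99°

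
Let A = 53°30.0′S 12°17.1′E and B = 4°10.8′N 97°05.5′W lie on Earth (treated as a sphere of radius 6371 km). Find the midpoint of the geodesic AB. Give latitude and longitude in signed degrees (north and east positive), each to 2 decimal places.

Central angle δ = 1.8291 rad. Interpolating on the sphere with fraction f = 0.5:
P = [sin((1−f)δ)·A + sin(fδ)·B] / sin δ = 0.8195·A + 0.8195·B in Cartesian coordinates,
giving P = (0.3754, -0.7073, -0.5990), i.e. latitude -36.80°, longitude -62.05°.

-36.80°, -62.05°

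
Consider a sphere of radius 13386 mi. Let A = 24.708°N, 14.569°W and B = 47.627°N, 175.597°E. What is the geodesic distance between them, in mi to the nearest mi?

25019 mi

With latitudes φ₁ = 24.708°, φ₂ = 47.627° and longitude difference Δλ = -169.834°:
Haversine: a = sin²(Δφ/2) + cos φ₁ cos φ₂ sin²(Δλ/2) = 0.0395 + (0.9084)(0.6740)(0.9922) = 0.64692.
Central angle c = 2·arcsin(√a) = 1.86904 rad.
Distance = R·c = 13386 × 1.8690 ≈ 25019 mi.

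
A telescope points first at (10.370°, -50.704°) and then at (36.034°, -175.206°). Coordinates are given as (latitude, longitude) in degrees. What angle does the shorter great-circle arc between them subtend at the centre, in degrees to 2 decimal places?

110.16°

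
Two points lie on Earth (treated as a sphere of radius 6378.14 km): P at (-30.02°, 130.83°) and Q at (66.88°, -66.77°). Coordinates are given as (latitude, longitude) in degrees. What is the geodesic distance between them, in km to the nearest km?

In radians: φ₁ = -0.5239, φ₂ = 1.1673, Δλ = 162.400° = 2.8344 rad.
cos c = sin φ₁ sin φ₂ + cos φ₁ cos φ₂ cos Δλ = (-0.5003)(0.9197) + (0.8659)(0.3927)(-0.9532) = -0.78419,
so c = arccos(-0.78419) = 2.47218 rad.
Distance = R·c = 6378.14 × 2.4722 ≈ 15768 km.

15768 km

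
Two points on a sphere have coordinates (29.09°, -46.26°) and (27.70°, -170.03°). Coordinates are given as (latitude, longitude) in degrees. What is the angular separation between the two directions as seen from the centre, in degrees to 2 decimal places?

101.78°

With latitudes φ₁ = 29.090°, φ₂ = 27.700° and longitude difference Δλ = -123.770°:
Haversine: a = sin²(Δφ/2) + cos φ₁ cos φ₂ sin²(Δλ/2) = 0.0001 + (0.8739)(0.8854)(0.7779) = 0.60204.
Central angle c = 2·arcsin(√a) = 1.77632 rad.
So the angular separation is 101.78°.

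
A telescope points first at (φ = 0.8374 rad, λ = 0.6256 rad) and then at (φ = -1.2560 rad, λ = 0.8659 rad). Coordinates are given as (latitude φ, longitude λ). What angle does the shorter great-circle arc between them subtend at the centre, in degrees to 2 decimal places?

120.34°

Let φ₁ = 0.8374 rad, φ₂ = -1.2560 rad, and Δλ = 0.2403 rad.
cos c = sin φ₁ sin φ₂ + cos φ₁ cos φ₂ cos Δλ = (0.7429)(-0.9509) + (0.6694)(0.3096)(0.9713) = -0.50509,
so c = arccos(-0.50509) = 2.10029 rad.
So the angular separation is 120.34°.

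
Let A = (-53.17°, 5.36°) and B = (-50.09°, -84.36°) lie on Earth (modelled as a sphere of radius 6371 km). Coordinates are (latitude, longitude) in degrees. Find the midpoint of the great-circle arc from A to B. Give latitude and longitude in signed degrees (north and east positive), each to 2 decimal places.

-60.68°, -41.44°

The central angle between A and B is δ = 0.9073 rad.
With f = 0.5, the slerp weights are sin((1−f)δ)/sin δ = 0.5563 and sin(fδ)/sin δ = 0.5563.
Weighted sum of the unit vectors: (0.5563)·(0.5968,0.0560,-0.8004) + (0.5563)·(0.0631,-0.6385,-0.7671) = (0.3671, -0.3240, -0.8719).
Converting back: φ = atan2(z, √(x²+y²)) = -60.68°, λ = atan2(y, x) = -41.44°.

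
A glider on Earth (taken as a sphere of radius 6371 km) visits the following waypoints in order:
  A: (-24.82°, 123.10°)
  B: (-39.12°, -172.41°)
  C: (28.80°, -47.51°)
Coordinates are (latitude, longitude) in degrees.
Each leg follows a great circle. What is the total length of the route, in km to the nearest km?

Leg A→B: central angle 0.9666 rad, distance 6158.1 km.
Leg B→C: central angle 2.3364 rad, distance 14884.9 km.
Total: 6158.1 + 14884.9 ≈ 21043 km.

21043 km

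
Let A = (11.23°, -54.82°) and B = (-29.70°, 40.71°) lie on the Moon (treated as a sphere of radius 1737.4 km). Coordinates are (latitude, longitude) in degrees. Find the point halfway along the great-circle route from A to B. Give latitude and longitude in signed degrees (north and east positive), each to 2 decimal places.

The central angle between A and B is δ = 1.7504 rad.
With f = 0.5, the slerp weights are sin((1−f)δ)/sin δ = 0.7802 and sin(fδ)/sin δ = 0.7802.
Weighted sum of the unit vectors: (0.7802)·(0.5651,-0.8017,0.1947) + (0.7802)·(0.6584,0.5665,-0.4955) = (0.9546, -0.1835, -0.2346).
Converting back: φ = atan2(z, √(x²+y²)) = -13.57°, λ = atan2(y, x) = -10.88°.

-13.57°, -10.88°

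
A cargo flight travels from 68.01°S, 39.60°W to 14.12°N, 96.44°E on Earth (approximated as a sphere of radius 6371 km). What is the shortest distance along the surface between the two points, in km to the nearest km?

Let φ₁ = -1.1870 rad, φ₂ = 0.2464 rad, and Δλ = 2.3743 rad.
cos c = sin φ₁ sin φ₂ + cos φ₁ cos φ₂ cos Δλ = (-0.9272)(0.2440) + (0.3744)(0.9698)(-0.7198) = -0.48760,
so c = arccos(-0.48760) = 2.08013 rad.
Distance = R·c = 6371 × 2.0801 ≈ 13253 km.

13253 km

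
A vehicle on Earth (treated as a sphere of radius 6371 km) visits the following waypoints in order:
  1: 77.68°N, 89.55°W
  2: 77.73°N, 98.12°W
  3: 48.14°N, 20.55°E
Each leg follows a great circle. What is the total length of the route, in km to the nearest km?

5620 km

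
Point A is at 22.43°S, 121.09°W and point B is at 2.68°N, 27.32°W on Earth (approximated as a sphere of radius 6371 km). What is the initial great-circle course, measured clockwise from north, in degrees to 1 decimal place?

With φ₁ = -0.3915, φ₂ = 0.0468, Δλ = 1.6366 rad, the forward-azimuth formula gives
θ = atan2( sin Δλ cos φ₂ , cos φ₁ sin φ₂ − sin φ₁ cos φ₂ cos Δλ ) = atan2(0.9967, 0.0182) = 88.96°.
So the initial bearing is 89.0°.

89.0°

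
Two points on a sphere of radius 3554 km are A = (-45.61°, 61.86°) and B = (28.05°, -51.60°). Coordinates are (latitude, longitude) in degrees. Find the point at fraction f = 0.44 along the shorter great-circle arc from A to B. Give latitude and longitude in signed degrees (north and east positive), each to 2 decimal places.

The central angle between A and B is δ = 2.1918 rad.
With f = 0.44, the slerp weights are sin((1−f)δ)/sin δ = 1.1577 and sin(fδ)/sin δ = 1.0103.
Weighted sum of the unit vectors: (1.1577)·(0.3299,0.6169,-0.7146) + (1.0103)·(0.5482,-0.6916,0.4702) = (0.9358, 0.0154, -0.3522).
Converting back: φ = atan2(z, √(x²+y²)) = -20.62°, λ = atan2(y, x) = 0.94°.

-20.62°, 0.94°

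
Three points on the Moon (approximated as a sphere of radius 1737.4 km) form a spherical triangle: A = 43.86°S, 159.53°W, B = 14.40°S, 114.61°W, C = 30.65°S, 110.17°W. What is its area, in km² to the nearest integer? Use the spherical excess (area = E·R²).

319335 km²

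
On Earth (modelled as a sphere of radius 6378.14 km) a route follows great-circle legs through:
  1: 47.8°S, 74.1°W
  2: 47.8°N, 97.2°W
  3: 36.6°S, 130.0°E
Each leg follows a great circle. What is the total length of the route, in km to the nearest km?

26894 km

Leg 1→2: central angle 1.7050 rad, distance 10874.5 km.
Leg 2→3: central angle 2.5117 rad, distance 16019.9 km.
Total: 10874.5 + 16019.9 ≈ 26894 km.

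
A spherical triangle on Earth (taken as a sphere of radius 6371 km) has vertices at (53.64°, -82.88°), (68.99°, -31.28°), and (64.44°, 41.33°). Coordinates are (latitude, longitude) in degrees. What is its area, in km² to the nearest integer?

Side lengths (central angles): a = 0.4770, b = 0.9488, c = 0.4869 rad; semiperimeter s = 0.9563.
By l'Huilier's theorem, tan(E/4) = √[tan(s/2) tan((s−a)/2) tan((s−b)/2) tan((s−c)/2)], giving spherical excess E = 0.0427 rad.
Area = E·R² = 0.0427 × (6371)² ≈ 1734326 km².

1734326 km²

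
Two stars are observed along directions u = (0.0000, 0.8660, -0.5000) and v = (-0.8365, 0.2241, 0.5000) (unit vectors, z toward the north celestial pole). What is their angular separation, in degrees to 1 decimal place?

93.2°

u·v = -0.0559; |u| = 1.0000, |v| = 1.0000.
cos θ = (u·v)/(|u||v|) = -0.0559, so θ = 93.2°.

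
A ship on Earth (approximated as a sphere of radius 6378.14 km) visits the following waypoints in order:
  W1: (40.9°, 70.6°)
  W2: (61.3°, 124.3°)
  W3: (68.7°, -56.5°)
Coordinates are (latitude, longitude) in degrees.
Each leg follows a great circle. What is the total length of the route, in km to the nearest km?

Leg W1→W2: central angle 0.6613 rad, distance 4217.9 km.
Leg W2→W3: central angle 0.8726 rad, distance 5565.8 km.
Total: 4217.9 + 5565.8 ≈ 9784 km.

9784 km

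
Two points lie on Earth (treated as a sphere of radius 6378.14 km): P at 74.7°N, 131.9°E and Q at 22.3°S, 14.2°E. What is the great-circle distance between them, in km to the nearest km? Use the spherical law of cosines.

13208 km

Let φ₁ = 1.3038 rad, φ₂ = -0.3892 rad, and Δλ = -2.0543 rad.
cos c = sin φ₁ sin φ₂ + cos φ₁ cos φ₂ cos Δλ = (0.9646)(-0.3795) + (0.2639)(0.9252)(-0.4648) = -0.47949,
so c = arccos(-0.47949) = 2.07087 rad.
Distance = R·c = 6378.14 × 2.0709 ≈ 13208 km.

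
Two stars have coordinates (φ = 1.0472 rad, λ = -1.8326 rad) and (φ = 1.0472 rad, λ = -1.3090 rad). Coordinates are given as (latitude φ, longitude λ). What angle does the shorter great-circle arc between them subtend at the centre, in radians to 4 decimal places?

0.2595 rad

With latitudes φ₁ = 60.000°, φ₂ = 60.000° and longitude difference Δλ = 30.000°:
Haversine: a = sin²(Δφ/2) + cos φ₁ cos φ₂ sin²(Δλ/2) = 0.0000 + (0.5000)(0.5000)(0.0670) = 0.01675.
Central angle c = 2·arcsin(√a) = 0.25955 rad.
So the angular separation is 0.2595 rad.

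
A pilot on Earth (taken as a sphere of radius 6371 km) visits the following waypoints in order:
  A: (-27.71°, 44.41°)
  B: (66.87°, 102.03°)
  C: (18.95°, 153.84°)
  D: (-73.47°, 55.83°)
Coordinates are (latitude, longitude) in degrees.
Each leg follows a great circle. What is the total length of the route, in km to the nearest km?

30299 km

Leg A→B: central angle 1.8146 rad, distance 11560.7 km.
Leg B→C: central angle 1.0141 rad, distance 6461.1 km.
Leg C→D: central angle 1.9271 rad, distance 12277.6 km.
Total: 11560.7 + 6461.1 + 12277.6 ≈ 30299 km.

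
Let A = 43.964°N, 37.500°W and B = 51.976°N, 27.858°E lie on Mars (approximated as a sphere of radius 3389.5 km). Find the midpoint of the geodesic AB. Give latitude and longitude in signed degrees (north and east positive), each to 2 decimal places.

52.78°, -7.67°

Central angle δ = 0.7499 rad. Interpolating on the sphere with fraction f = 0.5:
P = [sin((1−f)δ)·A + sin(fδ)·B] / sin δ = 0.5373·A + 0.5373·B in Cartesian coordinates,
giving P = (0.5995, -0.0808, 0.7963), i.e. latitude 52.78°, longitude -7.67°.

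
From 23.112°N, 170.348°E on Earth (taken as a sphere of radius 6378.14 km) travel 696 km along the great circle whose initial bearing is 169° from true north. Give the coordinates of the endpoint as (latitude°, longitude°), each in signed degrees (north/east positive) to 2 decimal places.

16.97°, 171.59°

Angular distance δ = d/R = 696/6378.14 = 0.10912 rad; initial bearing θ = 2.9496 rad.
sin φ₂ = sin φ₁ cos δ + cos φ₁ sin δ cos θ = (0.3925)(0.9941) + (0.9197)(0.1089)(-0.9816) = 0.2919, so φ₂ = 16.97°.
Δλ = atan2(sin θ sin δ cos φ₁, cos δ − sin φ₁ sin φ₂) = atan2(0.0191, 0.8795) = 1.245°.
λ₂ = 170.348° + 1.245° = 171.59°.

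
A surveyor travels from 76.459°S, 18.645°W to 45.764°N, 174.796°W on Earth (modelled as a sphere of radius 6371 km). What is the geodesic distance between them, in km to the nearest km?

In radians: φ₁ = -1.3345, φ₂ = 0.7987, Δλ = -156.151° = -2.7253 rad.
cos c = sin φ₁ sin φ₂ + cos φ₁ cos φ₂ cos Δλ = (-0.9722)(0.7165) + (0.2341)(0.6976)(-0.9146) = -0.84595,
so c = arccos(-0.84595) = 2.57914 rad.
Distance = R·c = 6371 × 2.5791 ≈ 16432 km.

16432 km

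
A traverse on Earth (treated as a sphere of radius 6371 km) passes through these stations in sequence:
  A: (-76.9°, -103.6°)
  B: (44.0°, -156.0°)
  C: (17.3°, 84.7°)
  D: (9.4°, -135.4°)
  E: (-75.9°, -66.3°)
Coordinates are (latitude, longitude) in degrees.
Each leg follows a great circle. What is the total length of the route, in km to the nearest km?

49935 km

Leg A→B: central angle 2.1860 rad, distance 13926.8 km.
Leg B→C: central angle 1.7007 rad, distance 10835.1 km.
Leg C→D: central angle 2.3076 rad, distance 14701.9 km.
Leg D→E: central angle 1.6435 rad, distance 10470.9 km.
Total: 13926.8 + 10835.1 + 14701.9 + 10470.9 ≈ 49935 km.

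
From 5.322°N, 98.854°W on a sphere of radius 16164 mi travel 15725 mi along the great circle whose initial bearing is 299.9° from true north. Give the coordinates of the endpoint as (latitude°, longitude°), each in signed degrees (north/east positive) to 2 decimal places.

Angular distance δ = d/R = 15725/16164 = 0.97284 rad; initial bearing θ = 5.2342 rad.
sin φ₂ = sin φ₁ cos δ + cos φ₁ sin δ cos θ = (0.0928)(0.5630) + (0.9957)(0.8265)(0.4985) = 0.4624, so φ₂ = 27.54°.
Δλ = atan2(sin θ sin δ cos φ₁, cos δ − sin φ₁ sin φ₂) = atan2(-0.7134, 0.5201) = -53.908°.
λ₂ = -98.854° − 53.908° = -152.76°.

27.54°, -152.76°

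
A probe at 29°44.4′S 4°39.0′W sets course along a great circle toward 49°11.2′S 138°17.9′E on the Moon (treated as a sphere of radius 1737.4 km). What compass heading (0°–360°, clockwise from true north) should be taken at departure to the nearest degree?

With φ₁ = -0.5191, φ₂ = -0.8585, Δλ = 2.4949 rad, the forward-azimuth formula gives
θ = atan2( sin Δλ cos φ₂ , cos φ₁ sin φ₂ − sin φ₁ cos φ₂ cos Δλ ) = atan2(0.3938, -0.9159) = 156.73°.
So the initial bearing is 157°.

157°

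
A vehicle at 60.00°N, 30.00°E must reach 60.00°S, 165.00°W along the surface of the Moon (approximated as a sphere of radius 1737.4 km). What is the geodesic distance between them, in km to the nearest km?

5231 km

In radians: φ₁ = 1.0472, φ₂ = -1.0472, Δλ = 165.000° = 2.8798 rad.
Haversine: a = sin²(Δφ/2) + cos φ₁ cos φ₂ sin²(Δλ/2) = 0.7500 + (0.5000)(0.5000)(0.9830) = 0.99574.
Central angle c = 2·arcsin(√a) = 3.01097 rad.
Distance = R·c = 1737.4 × 3.0110 ≈ 5231 km.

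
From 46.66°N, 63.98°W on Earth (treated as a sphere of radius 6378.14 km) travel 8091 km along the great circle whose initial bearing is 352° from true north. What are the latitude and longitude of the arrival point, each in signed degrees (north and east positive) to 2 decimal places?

59.92°, 131.39°

Angular distance δ = d/R = 8091/6378.14 = 1.26855 rad; initial bearing θ = 6.1436 rad.
sin φ₂ = sin φ₁ cos δ + cos φ₁ sin δ cos θ = (0.7273)(0.2977) + (0.6863)(0.9547)(0.9903) = 0.8653, so φ₂ = 59.92°.
Δλ = atan2(sin θ sin δ cos φ₁, cos δ − sin φ₁ sin φ₂) = atan2(-0.0912, -0.3317) = -164.628°.
λ₂ = -63.980° − 164.628° = -228.61° → 131.39° after wrapping to (−180°, 180°].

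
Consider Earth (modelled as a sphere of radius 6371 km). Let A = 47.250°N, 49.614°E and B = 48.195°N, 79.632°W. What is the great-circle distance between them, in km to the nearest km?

Let φ₁ = 0.8247 rad, φ₂ = 0.8412 rad, and Δλ = -2.2558 rad.
cos c = sin φ₁ sin φ₂ + cos φ₁ cos φ₂ cos Δλ = (0.7343)(0.7454) + (0.6788)(0.6666)(-0.6327) = 0.26111,
so c = arccos(0.26111) = 1.30662 rad.
Distance = R·c = 6371 × 1.3066 ≈ 8324 km.

8324 km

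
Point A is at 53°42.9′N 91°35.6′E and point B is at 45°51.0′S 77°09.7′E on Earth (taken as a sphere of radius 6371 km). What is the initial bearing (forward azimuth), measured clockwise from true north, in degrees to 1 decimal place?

190.2°

With φ₁ = 0.9375, φ₂ = -0.8002, Δλ = -0.2519 rad, the forward-azimuth formula gives
θ = atan2( sin Δλ cos φ₂ , cos φ₁ sin φ₂ − sin φ₁ cos φ₂ cos Δλ ) = atan2(-0.1736, -0.9684) = -169.84°.
Adding 360° brings this into [0°, 360°): 190.2°.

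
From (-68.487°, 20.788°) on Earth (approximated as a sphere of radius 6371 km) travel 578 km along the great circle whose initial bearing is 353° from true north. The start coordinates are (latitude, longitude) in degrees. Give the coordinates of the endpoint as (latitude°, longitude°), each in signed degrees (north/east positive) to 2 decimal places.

-63.32°, 19.38°

Angular distance δ = d/R = 578/6371 = 0.09072 rad; initial bearing θ = 6.1610 rad.
sin φ₂ = sin φ₁ cos δ + cos φ₁ sin δ cos θ = (-0.9303)(0.9959) + (0.3667)(0.0906)(0.9925) = -0.8935, so φ₂ = -63.32°.
Δλ = atan2(sin θ sin δ cos φ₁, cos δ − sin φ₁ sin φ₂) = atan2(-0.0040, 0.1646) = -1.409°.
λ₂ = 20.788° − 1.409° = 19.38°.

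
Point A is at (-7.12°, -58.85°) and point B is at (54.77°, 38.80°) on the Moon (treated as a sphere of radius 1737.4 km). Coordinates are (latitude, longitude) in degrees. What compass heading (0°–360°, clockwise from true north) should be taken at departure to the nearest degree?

36°

With φ₁ = -0.1243, φ₂ = 0.9559, Δλ = 1.7043 rad, the forward-azimuth formula gives
θ = atan2( sin Δλ cos φ₂ , cos φ₁ sin φ₂ − sin φ₁ cos φ₂ cos Δλ ) = atan2(0.5717, 0.8010) = 35.52°.
So the initial bearing is 36°.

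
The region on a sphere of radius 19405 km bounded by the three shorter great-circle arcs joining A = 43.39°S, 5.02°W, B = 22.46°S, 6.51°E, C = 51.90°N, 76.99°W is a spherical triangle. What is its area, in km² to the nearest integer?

190731198 km²

Side lengths (central angles): a = 1.8091, b = 1.9843, c = 0.4015 rad; semiperimeter s = 2.0975.
By l'Huilier's theorem, tan(E/4) = √[tan(s/2) tan((s−a)/2) tan((s−b)/2) tan((s−c)/2)], giving spherical excess E = 0.5065 rad.
Area = E·R² = 0.5065 × (19405)² ≈ 190731198 km².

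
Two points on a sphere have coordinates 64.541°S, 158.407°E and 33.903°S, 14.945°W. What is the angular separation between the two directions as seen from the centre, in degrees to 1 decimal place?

In radians: φ₁ = -1.1265, φ₂ = -0.5917, Δλ = -173.352° = -3.0256 rad.
cos c = sin φ₁ sin φ₂ + cos φ₁ cos φ₂ cos Δλ = (-0.9029)(-0.5578) + (0.4299)(0.8300)(-0.9933) = 0.14924,
so c = arccos(0.14924) = 1.42100 rad.
So the angular separation is 81.4°.

81.4°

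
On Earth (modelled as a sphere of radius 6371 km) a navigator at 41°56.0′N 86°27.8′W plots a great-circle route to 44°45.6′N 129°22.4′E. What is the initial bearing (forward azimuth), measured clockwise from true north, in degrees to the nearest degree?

335°

With φ₁ = 0.7319, φ₂ = 0.7812, Δλ = -2.5161 rad, the forward-azimuth formula gives
θ = atan2( sin Δλ cos φ₂ , cos φ₁ sin φ₂ − sin φ₁ cos φ₂ cos Δλ ) = atan2(-0.4157, 0.9085) = -24.59°.
Adding 360° brings this into [0°, 360°): 335°.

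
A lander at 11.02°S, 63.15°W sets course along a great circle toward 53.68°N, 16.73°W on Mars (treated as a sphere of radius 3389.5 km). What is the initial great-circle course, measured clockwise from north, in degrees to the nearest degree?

With φ₁ = -0.1923, φ₂ = 0.9369, Δλ = 0.8102 rad, the forward-azimuth formula gives
θ = atan2( sin Δλ cos φ₂ , cos φ₁ sin φ₂ − sin φ₁ cos φ₂ cos Δλ ) = atan2(0.4291, 0.8689) = 26.28°.
So the initial bearing is 26°.

26°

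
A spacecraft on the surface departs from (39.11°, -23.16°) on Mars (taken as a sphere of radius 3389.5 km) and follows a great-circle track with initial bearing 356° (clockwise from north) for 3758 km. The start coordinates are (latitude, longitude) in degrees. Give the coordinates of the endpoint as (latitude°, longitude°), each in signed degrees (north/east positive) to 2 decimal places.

76.93°, 172.87°

Angular distance δ = d/R = 3758/3389.5 = 1.10872 rad; initial bearing θ = 6.2134 rad.
sin φ₂ = sin φ₁ cos δ + cos φ₁ sin δ cos θ = (0.6308)(0.4458) + (0.7759)(0.8951)(0.9976) = 0.9741, so φ₂ = 76.93°.
Δλ = atan2(sin θ sin δ cos φ₁, cos δ − sin φ₁ sin φ₂) = atan2(-0.0485, -0.1687) = -163.972°.
λ₂ = -23.160° − 163.972° = -187.13° → 172.87° after wrapping to (−180°, 180°].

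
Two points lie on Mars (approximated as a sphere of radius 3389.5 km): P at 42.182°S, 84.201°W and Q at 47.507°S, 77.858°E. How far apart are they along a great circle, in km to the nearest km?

5260 km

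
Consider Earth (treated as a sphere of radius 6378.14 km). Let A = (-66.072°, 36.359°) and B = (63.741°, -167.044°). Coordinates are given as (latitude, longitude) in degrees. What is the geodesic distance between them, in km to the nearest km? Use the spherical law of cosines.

18910 km

With latitudes φ₁ = -66.072°, φ₂ = 63.741° and longitude difference Δλ = 156.597°:
cos c = sin φ₁ sin φ₂ + cos φ₁ cos φ₂ cos Δλ = (-0.9141)(0.8968) + (0.4056)(0.4424)(-0.9177) = -0.98441,
so c = arccos(-0.98441) = 2.96479 rad.
Distance = R·c = 6378.14 × 2.9648 ≈ 18910 km.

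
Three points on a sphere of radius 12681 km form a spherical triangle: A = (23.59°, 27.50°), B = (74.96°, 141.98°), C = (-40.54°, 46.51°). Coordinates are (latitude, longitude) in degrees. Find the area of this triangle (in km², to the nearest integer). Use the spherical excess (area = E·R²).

128307272 km²

Side lengths (central angles): a = 2.2738, b = 1.1611, c = 1.2787 rad; semiperimeter s = 2.3568.
By l'Huilier's theorem, tan(E/4) = √[tan(s/2) tan((s−a)/2) tan((s−b)/2) tan((s−c)/2)], giving spherical excess E = 0.7979 rad.
Area = E·R² = 0.7979 × (12681)² ≈ 128307272 km².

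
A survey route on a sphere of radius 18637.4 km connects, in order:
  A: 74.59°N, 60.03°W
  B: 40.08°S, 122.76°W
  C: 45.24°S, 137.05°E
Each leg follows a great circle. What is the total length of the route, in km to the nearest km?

62007 km

Leg A→B: central angle 2.1265 rad, distance 39632.7 km.
Leg B→C: central angle 1.2005 rad, distance 22374.8 km.
Total: 39632.7 + 22374.8 ≈ 62007 km.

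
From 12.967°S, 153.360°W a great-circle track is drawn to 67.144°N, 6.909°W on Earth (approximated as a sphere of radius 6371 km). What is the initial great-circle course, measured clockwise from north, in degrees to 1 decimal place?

14.6°

With φ₁ = -0.2263, φ₂ = 1.1719, Δλ = 2.5561 rad, the forward-azimuth formula gives
θ = atan2( sin Δλ cos φ₂ , cos φ₁ sin φ₂ − sin φ₁ cos φ₂ cos Δλ ) = atan2(0.2147, 0.8253) = 14.58°.
So the initial bearing is 14.6°.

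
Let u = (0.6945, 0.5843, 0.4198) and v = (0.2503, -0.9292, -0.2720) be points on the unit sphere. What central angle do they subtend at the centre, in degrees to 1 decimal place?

u·v = -0.4833; |u| = 1.0000, |v| = 1.0000.
cos θ = (u·v)/(|u||v|) = -0.4833, so θ = 118.9°.

118.9°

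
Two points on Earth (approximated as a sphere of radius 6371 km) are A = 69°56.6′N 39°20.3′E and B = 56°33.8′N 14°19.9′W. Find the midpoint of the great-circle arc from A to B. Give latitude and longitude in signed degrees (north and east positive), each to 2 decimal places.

65.64°, 5.79°

Central angle δ = 0.4605 rad. Interpolating on the sphere with fraction f = 0.5:
P = [sin((1−f)δ)·A + sin(fδ)·B] / sin δ = 0.5136·A + 0.5136·B in Cartesian coordinates,
giving P = (0.4104, 0.0416, 0.9110), i.e. latitude 65.64°, longitude 5.79°.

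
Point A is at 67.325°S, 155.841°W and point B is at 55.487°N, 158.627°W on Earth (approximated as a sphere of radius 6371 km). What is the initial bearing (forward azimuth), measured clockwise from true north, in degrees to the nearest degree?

358°

With φ₁ = -1.1750, φ₂ = 0.9684, Δλ = -0.0486 rad, the forward-azimuth formula gives
θ = atan2( sin Δλ cos φ₂ , cos φ₁ sin φ₂ − sin φ₁ cos φ₂ cos Δλ ) = atan2(-0.0275, 0.8398) = -1.88°.
Adding 360° brings this into [0°, 360°): 358°.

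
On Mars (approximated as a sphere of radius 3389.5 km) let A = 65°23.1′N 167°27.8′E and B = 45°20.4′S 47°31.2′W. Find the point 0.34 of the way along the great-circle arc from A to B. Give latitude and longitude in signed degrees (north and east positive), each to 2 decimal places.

46.28°, -94.74°

Central angle δ = 2.6606 rad. Interpolating on the sphere with fraction f = 0.34:
P = [sin((1−f)δ)·A + sin(fδ)·B] / sin δ = 2.1244·A + 1.6992·B in Cartesian coordinates,
giving P = (-0.0572, -0.6888, 0.7227), i.e. latitude 46.28°, longitude -94.74°.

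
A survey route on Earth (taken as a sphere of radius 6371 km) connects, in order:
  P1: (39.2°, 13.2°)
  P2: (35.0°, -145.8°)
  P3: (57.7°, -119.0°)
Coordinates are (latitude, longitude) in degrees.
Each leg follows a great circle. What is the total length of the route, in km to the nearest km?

14700 km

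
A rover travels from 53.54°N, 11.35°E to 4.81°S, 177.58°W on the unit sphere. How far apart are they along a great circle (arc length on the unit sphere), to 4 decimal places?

In radians: φ₁ = 0.9344, φ₂ = -0.0840, Δλ = 171.070° = 2.9857 rad.
cos c = sin φ₁ sin φ₂ + cos φ₁ cos φ₂ cos Δλ = (0.8043)(-0.0839) + (0.5943)(0.9965)(-0.9879) = -0.65243,
so c = arccos(-0.65243) = 2.28158 rad.
On the unit sphere the arc length equals the central angle: 2.2816.

2.2816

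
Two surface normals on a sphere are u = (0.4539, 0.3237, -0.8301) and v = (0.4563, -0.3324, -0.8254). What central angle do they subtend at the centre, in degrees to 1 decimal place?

u·v = 0.7847; |u| = 0.9999, |v| = 1.0000.
cos θ = (u·v)/(|u||v|) = 0.7847, so θ = 38.3°.

38.3°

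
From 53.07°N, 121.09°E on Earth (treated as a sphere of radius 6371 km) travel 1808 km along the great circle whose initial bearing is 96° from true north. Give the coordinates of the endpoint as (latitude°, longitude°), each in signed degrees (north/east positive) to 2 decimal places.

48.57°, 145.98°

Angular distance δ = d/R = 1808/6371 = 0.28379 rad; initial bearing θ = 1.6755 rad.
sin φ₂ = sin φ₁ cos δ + cos φ₁ sin δ cos θ = (0.7994)(0.9600) + (0.6008)(0.2800)(-0.1045) = 0.7498, so φ₂ = 48.57°.
Δλ = atan2(sin θ sin δ cos φ₁, cos δ − sin φ₁ sin φ₂) = atan2(0.1673, 0.3606) = 24.889°.
λ₂ = 121.090° + 24.889° = 145.98°.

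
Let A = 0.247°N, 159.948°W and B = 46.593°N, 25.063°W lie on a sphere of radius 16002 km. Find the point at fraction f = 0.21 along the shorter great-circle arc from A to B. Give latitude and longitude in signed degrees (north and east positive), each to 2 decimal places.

20.77°, -145.43°

Central angle δ = 2.0735 rad. Interpolating on the sphere with fraction f = 0.21:
P = [sin((1−f)δ)·A + sin(fδ)·B] / sin δ = 1.1386·A + 0.4814·B in Cartesian coordinates,
giving P = (-0.7699, -0.5305, 0.3546), i.e. latitude 20.77°, longitude -145.43°.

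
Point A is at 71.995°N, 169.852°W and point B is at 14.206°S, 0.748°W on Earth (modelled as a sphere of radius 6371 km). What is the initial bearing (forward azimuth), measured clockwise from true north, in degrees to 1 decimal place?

12.5°

With φ₁ = 1.2565, φ₂ = -0.2479, Δλ = 2.9514 rad, the forward-azimuth formula gives
θ = atan2( sin Δλ cos φ₂ , cos φ₁ sin φ₂ − sin φ₁ cos φ₂ cos Δλ ) = atan2(0.1832, 0.8295) = 12.46°.
So the initial bearing is 12.5°.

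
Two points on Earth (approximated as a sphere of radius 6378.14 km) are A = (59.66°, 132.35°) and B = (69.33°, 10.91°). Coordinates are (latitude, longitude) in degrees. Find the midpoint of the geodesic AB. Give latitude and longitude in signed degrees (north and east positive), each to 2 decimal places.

Central angle δ = 0.7749 rad. Interpolating on the sphere with fraction f = 0.5:
P = [sin((1−f)δ)·A + sin(fδ)·B] / sin δ = 0.5400·A + 0.5400·B in Cartesian coordinates,
giving P = (0.0034, 0.2377, 0.9713), i.e. latitude 76.25°, longitude 89.18°.

76.25°, 89.18°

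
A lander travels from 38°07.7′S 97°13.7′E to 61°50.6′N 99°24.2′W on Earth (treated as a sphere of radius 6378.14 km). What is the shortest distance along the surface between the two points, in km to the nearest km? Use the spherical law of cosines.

17161 km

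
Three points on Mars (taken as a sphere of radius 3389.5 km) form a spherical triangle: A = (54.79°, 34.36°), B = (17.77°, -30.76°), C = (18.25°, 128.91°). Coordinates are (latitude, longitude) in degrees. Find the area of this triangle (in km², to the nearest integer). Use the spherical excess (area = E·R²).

1606663 km²

Side lengths (central angles): a = 2.4226, b = 1.3567, c = 1.0697 rad; semiperimeter s = 2.4245.
By l'Huilier's theorem, tan(E/4) = √[tan(s/2) tan((s−a)/2) tan((s−b)/2) tan((s−c)/2)], giving spherical excess E = 0.1398 rad.
Area = E·R² = 0.1398 × (3389.5)² ≈ 1606663 km².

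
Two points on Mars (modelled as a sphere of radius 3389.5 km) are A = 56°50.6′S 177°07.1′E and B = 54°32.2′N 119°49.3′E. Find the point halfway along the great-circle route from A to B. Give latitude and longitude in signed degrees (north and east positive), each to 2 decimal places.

-1.31°, 147.55°

Central angle δ = 2.1065 rad. Interpolating on the sphere with fraction f = 0.5:
P = [sin((1−f)δ)·A + sin(fδ)·B] / sin δ = 1.0106·A + 1.0106·B in Cartesian coordinates,
giving P = (-0.8436, 0.5365, -0.0229), i.e. latitude -1.31°, longitude 147.55°.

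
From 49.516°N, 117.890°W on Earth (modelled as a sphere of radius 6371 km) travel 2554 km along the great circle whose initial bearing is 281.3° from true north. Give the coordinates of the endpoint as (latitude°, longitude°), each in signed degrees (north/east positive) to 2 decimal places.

Angular distance δ = d/R = 2554/6371 = 0.40088 rad; initial bearing θ = 4.9096 rad.
sin φ₂ = sin φ₁ cos δ + cos φ₁ sin δ cos θ = (0.7606)(0.9207) + (0.6492)(0.3902)(0.1959) = 0.7499, so φ₂ = 48.58°.
Δλ = atan2(sin θ sin δ cos φ₁, cos δ − sin φ₁ sin φ₂) = atan2(-0.2484, 0.3503) = -35.342°.
λ₂ = -117.890° − 35.342° = -153.23°.

48.58°, -153.23°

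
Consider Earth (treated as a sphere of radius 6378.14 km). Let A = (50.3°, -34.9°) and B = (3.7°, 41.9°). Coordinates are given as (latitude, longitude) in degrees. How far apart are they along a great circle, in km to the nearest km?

8766 km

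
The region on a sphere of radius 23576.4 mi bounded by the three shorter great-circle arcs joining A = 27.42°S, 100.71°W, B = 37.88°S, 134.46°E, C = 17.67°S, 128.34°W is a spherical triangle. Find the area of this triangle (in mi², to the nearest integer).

240641885 mi²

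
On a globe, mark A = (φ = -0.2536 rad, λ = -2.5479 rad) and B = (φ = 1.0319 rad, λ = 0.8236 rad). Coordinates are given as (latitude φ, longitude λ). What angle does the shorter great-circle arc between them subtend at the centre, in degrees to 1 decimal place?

134.3°

With latitudes φ₁ = -14.530°, φ₂ = 59.124° and longitude difference Δλ = -166.827°:
cos c = sin φ₁ sin φ₂ + cos φ₁ cos φ₂ cos Δλ = (-0.2509)(0.8583) + (0.9680)(0.5132)(-0.9737) = -0.69904,
so c = arccos(-0.69904) = 2.34485 rad.
So the angular separation is 134.3°.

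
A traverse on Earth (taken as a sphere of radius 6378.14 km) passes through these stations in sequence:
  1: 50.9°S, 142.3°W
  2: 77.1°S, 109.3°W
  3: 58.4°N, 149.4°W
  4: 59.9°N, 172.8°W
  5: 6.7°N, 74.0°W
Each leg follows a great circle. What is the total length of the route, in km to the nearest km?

29769 km

Leg 1→2: central angle 0.5063 rad, distance 3229.3 km.
Leg 2→3: central angle 2.4050 rad, distance 15339.3 km.
Leg 3→4: central angle 0.2099 rad, distance 1339.0 km.
Leg 4→5: central angle 1.5461 rad, distance 9861.0 km.
Total: 3229.3 + 15339.3 + 1339.0 + 9861.0 ≈ 29769 km.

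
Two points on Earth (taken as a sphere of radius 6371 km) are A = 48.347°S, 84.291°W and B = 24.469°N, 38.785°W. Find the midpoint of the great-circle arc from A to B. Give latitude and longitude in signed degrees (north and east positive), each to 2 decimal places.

The central angle between A and B is δ = 1.4561 rad.
With f = 0.5, the slerp weights are sin((1−f)δ)/sin δ = 0.6698 and sin(fδ)/sin δ = 0.6698.
Weighted sum of the unit vectors: (0.6698)·(0.0661,-0.6613,-0.7472) + (0.6698)·(0.7095,-0.5701,0.4142) = (0.5195, -0.8248, -0.2230).
Converting back: φ = atan2(z, √(x²+y²)) = -12.89°, λ = atan2(y, x) = -57.80°.

-12.89°, -57.80°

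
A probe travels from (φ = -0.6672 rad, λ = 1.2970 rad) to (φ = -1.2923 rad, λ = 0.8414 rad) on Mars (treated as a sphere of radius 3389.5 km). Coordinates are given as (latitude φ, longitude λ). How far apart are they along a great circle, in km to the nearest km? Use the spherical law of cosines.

In radians: φ₁ = -0.6672, φ₂ = -1.2923, Δλ = -26.104° = -0.4556 rad.
cos c = sin φ₁ sin φ₂ + cos φ₁ cos φ₂ cos Δλ = (-0.6188)(-0.9615) + (0.7856)(0.2749)(0.8980) = 0.78888,
so c = arccos(0.78888) = 0.66182 rad.
Distance = R·c = 3389.5 × 0.6618 ≈ 2243 km.

2243 km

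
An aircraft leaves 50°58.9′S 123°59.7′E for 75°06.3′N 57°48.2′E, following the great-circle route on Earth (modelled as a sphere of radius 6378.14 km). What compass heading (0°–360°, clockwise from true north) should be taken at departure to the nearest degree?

341°

Δλ = -66.192° = -1.1553 rad.
y = sin Δλ · cos φ₂ = (-0.9149)(0.2570) = -0.2352
x = cos φ₁ sin φ₂ − sin φ₁ cos φ₂ cos Δλ = (0.6296)(0.9664) − (-0.7769)(0.2570)(0.4037) = 0.6890
θ = atan2(y, x) = -18.85°; adding 360° gives 341°.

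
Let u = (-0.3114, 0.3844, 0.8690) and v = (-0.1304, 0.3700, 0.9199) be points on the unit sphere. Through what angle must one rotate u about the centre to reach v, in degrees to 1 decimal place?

10.8°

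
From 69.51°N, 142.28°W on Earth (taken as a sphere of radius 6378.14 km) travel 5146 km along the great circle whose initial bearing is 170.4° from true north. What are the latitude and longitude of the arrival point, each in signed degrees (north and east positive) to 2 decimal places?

23.50°, -134.73°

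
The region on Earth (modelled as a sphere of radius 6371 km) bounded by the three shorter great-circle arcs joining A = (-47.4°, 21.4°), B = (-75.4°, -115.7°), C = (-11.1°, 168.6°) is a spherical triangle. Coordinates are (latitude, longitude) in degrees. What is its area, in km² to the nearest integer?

Side lengths (central angles): a = 1.3208, b = 2.0005, c = 0.9430 rad; semiperimeter s = 2.1322.
By l'Huilier's theorem, tan(E/4) = √[tan(s/2) tan((s−a)/2) tan((s−b)/2) tan((s−c)/2)], giving spherical excess E = 0.7362 rad.
Area = E·R² = 0.7362 × (6371)² ≈ 29884034 km².

29884034 km²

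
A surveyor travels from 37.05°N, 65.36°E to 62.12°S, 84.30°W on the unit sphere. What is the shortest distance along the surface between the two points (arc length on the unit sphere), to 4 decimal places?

With latitudes φ₁ = 37.050°, φ₂ = -62.120° and longitude difference Δλ = -149.660°:
cos c = sin φ₁ sin φ₂ + cos φ₁ cos φ₂ cos Δλ = (0.6025)(-0.8839) + (0.7981)(0.4676)(-0.8630) = -0.85468,
so c = arccos(-0.85468) = 2.59572 rad.
On the unit sphere the arc length equals the central angle: 2.5957.

2.5957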